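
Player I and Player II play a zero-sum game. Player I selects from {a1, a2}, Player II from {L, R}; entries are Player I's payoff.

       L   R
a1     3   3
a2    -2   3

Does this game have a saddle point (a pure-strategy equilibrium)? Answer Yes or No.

Row minima: a1 → 3, a2 → -2; maximin = 3.
Column maxima: L → 3, R → 3; minimax = 3.
maximin = minimax = 3, so a saddle point exists.

Yes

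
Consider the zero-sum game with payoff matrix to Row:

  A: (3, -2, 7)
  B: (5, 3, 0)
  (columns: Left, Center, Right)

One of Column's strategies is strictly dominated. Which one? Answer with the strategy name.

Left

Center holds Row's payoff strictly below Left in every row: -2 < 3, 3 < 5.
So Left is strictly dominated for Column.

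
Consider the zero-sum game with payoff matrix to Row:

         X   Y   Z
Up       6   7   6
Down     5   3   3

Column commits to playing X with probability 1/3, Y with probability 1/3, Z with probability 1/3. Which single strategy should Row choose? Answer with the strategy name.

Expected payoff of Up: (1/3)·6 + (1/3)·7 + (1/3)·6 = 19/3.
Expected payoff of Down: (1/3)·5 + (1/3)·3 + (1/3)·3 = 11/3.
The largest is 19/3, so Row's best response is Up.

Up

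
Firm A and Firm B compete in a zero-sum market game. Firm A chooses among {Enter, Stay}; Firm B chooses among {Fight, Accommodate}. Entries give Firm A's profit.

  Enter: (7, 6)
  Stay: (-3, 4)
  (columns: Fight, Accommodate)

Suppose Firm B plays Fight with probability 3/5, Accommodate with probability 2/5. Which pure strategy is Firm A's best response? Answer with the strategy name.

Enter

Expected payoff of Enter: (3/5)·7 + (2/5)·6 = 33/5.
Expected payoff of Stay: (3/5)·(-3) + (2/5)·4 = -1/5.
The largest is 33/5, so Firm A's best response is Enter.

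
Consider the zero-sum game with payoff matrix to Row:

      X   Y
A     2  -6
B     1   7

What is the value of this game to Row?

Row minima: A → -6, B → 1; maximin = 1.
Column maxima: X → 2, Y → 7; minimax = 2.
1 ≠ 2, so there is no saddle point; optimal play is mixed.
Let Row play A with probability p. Expected payoff against X: 2p + 1(1−p) = p + 1; against Y: (-6)p + 7(1−p) = −13p + 7.
Setting these equal: p + 1 = −13p + 7 ⇒ 14p = 6 ⇒ p = 3/7, and the value is (1)·(3/7) + 1 = 10/7.
For Column: with q = P(X), equating A's and B's payoffs gives 8q − 6 = −6q + 7 ⇒ q = 13/14.

10/7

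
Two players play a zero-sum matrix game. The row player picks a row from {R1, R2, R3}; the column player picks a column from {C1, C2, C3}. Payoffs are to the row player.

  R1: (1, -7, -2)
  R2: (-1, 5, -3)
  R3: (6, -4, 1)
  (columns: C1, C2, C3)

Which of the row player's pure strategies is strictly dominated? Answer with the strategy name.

R3 gives a strictly higher payoff than R1 against every column: 6 > 1, -4 > -7, 1 > -2.
So R1 is strictly dominated and the row player never plays it.

R1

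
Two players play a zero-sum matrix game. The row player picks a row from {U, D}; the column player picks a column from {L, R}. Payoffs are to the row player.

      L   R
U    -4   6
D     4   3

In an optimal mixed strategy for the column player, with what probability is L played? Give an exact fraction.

Row minima: U → -4, D → 3; maximin = 3.
Column maxima: L → 4, R → 6; minimax = 4.
3 ≠ 4, so there is no saddle point; optimal play is mixed.
Let the row player play U with probability p. Expected payoff against L: (-4)p + 4(1−p) = −8p + 4; against R: 6p + 3(1−p) = 3p + 3.
Setting these equal: −8p + 4 = 3p + 3 ⇒ −11p = -1 ⇒ p = 1/11, and the value is (-8)·(1/11) + 4 = 36/11.
For the column player: with q = P(L), equating U's and D's payoffs gives −10q + 6 = q + 3 ⇒ q = 3/11.

3/11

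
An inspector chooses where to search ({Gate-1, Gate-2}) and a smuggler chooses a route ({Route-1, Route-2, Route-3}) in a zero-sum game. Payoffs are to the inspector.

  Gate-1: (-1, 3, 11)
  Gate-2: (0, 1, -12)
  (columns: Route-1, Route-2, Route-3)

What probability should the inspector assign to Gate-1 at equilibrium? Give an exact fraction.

Row minima: Gate-1 → -1, Gate-2 → -12; maximin = -1.
Column maxima: Route-1 → 0, Route-2 → 3, Route-3 → 11; minimax = 0.
-1 ≠ 0, so there is no saddle point; optimal play is mixed.
Route-2 is strictly dominated by Route-1 (it gives the inspector strictly more in every row), so the smuggler never plays it.
On the remaining 2×2 (Gate-1, Gate-2 vs Route-1, Route-3):
Let the inspector play Gate-1 with probability p. Expected payoff against Route-1: (-1)p + 0(1−p) = −p; against Route-3: 11p + (-12)(1−p) = 23p − 12.
Setting these equal: −p = 23p − 12 ⇒ −24p = -12 ⇒ p = 1/2, and the value is (-1)·(1/2) = -1/2.
For the smuggler: with q = P(Route-1), equating Gate-1's and Gate-2's payoffs gives −12q + 11 = 12q − 12 ⇒ q = 23/24.

1/2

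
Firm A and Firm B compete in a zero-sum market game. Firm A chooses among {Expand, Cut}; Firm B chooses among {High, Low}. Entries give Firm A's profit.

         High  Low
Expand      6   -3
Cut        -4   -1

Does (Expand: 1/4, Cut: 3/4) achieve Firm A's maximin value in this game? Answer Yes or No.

Yes

Against High this mix gives (1/4)·6 + (3/4)·(-4) = -3/2.
Against Low this mix gives (1/4)·(-3) + (3/4)·(-1) = -3/2.
All of Firm B's active replies (High, Low) yield -3/2, and no column does worse for Firm A. The mix makes Firm B indifferent and guarantees -3/2, so it is optimal.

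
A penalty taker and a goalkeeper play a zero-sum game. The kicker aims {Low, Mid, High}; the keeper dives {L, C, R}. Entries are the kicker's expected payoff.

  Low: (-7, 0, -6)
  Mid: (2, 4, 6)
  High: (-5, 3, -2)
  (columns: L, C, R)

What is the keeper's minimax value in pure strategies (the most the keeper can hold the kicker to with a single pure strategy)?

2

Column maxima: L → 2, C → 4, R → 6.
The smallest of these is 2.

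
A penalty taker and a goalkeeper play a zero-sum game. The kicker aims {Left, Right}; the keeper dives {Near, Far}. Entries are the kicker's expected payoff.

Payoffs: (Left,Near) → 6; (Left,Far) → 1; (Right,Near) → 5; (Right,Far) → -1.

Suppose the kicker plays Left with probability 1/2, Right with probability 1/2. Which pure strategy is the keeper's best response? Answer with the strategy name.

If the keeper plays Near, the kicker's expected payoff is (1/2)·6 + (1/2)·5 = 11/2.
If the keeper plays Far, the kicker's expected payoff is (1/2)·1 + (1/2)·(-1) = 0.
The keeper minimizes the kicker's payoff; the smallest is 0, so the best response is Far.

Far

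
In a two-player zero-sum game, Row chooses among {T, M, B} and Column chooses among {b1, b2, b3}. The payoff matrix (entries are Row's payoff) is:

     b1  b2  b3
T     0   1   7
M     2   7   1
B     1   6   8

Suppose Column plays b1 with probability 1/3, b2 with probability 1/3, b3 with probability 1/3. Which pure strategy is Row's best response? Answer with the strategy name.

Expected payoff of T: (1/3)·0 + (1/3)·1 + (1/3)·7 = 8/3.
Expected payoff of M: (1/3)·2 + (1/3)·7 + (1/3)·1 = 10/3.
Expected payoff of B: (1/3)·1 + (1/3)·6 + (1/3)·8 = 5.
The largest is 5, so Row's best response is B.

B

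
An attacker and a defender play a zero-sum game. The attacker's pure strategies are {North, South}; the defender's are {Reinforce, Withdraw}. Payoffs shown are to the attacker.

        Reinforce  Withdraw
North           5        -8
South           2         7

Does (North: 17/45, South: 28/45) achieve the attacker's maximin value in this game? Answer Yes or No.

No

Against Reinforce this mix gives (17/45)·5 + (28/45)·2 = 47/15.
Against Withdraw this mix gives (17/45)·(-8) + (28/45)·7 = 4/3.
The defender will play Withdraw, holding the attacker to 4/3. Shifting weight toward the row that does better against Withdraw would raise this floor (the equalizing mix achieves 17/6 against both Withdraw and Reinforce), so the proposed strategy is not optimal.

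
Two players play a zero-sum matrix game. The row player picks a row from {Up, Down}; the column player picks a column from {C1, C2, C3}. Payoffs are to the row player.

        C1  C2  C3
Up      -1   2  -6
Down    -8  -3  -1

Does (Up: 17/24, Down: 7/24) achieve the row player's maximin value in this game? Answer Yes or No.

No

Against C1 this mix gives (17/24)·(-1) + (7/24)·(-8) = -73/24.
Against C2 this mix gives (17/24)·2 + (7/24)·(-3) = 13/24.
Against C3 this mix gives (17/24)·(-6) + (7/24)·(-1) = -109/24.
The column player will play C3, holding the row player to -109/24. Shifting weight toward the row that does better against C3 would raise this floor (the equalizing mix achieves -47/12 against both C3 and C1), so the proposed strategy is not optimal.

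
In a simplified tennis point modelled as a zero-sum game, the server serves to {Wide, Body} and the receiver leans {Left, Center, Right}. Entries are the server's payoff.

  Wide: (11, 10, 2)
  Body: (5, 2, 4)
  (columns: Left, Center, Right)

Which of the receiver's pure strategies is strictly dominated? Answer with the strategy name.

Left

Center holds the server's payoff strictly below Left in every row: 10 < 11, 2 < 5.
So Left is strictly dominated for the receiver.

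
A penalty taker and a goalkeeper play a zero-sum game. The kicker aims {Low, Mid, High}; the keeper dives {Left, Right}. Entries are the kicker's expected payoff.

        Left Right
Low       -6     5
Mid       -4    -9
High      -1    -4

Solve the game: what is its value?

-29/14

Row minima: Low → -6, Mid → -9, High → -4; maximin = -4.
Column maxima: Left → -1, Right → 5; minimax = -1.
-4 ≠ -1, so there is no saddle point; optimal play is mixed.
Mid is strictly dominated by High, so the kicker never plays it.
On the remaining 2×2 (Low, High vs Left, Right):
Let the kicker play Low with probability p. Expected payoff against Left: (-6)p + (-1)(1−p) = −5p − 1; against Right: 5p + (-4)(1−p) = 9p − 4.
Setting these equal: −5p − 1 = 9p − 4 ⇒ −14p = -3 ⇒ p = 3/14, and the value is (-5)·(3/14) − 1 = -29/14.
For the keeper: with q = P(Left), equating Low's and High's payoffs gives −11q + 5 = 3q − 4 ⇒ q = 9/14.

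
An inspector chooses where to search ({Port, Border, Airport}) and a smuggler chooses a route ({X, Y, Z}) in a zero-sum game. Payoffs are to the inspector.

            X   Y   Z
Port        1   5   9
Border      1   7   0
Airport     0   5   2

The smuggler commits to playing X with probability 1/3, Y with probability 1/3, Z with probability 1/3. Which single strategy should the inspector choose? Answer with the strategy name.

Port

Expected payoff of Port: (1/3)·1 + (1/3)·5 + (1/3)·9 = 5.
Expected payoff of Border: (1/3)·1 + (1/3)·7 + (1/3)·0 = 8/3.
Expected payoff of Airport: (1/3)·0 + (1/3)·5 + (1/3)·2 = 7/3.
The largest is 5, so the inspector's best response is Port.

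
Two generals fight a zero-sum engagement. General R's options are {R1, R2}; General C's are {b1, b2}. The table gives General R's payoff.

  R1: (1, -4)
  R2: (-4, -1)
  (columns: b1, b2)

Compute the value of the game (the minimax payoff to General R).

-17/8

Row minima: R1 → -4, R2 → -4; maximin = -4.
Column maxima: b1 → 1, b2 → -1; minimax = -1.
-4 ≠ -1, so there is no saddle point; optimal play is mixed.
Let General R play R1 with probability p. Expected payoff against b1: 1p + (-4)(1−p) = 5p − 4; against b2: (-4)p + (-1)(1−p) = −3p − 1.
Setting these equal: 5p − 4 = −3p − 1 ⇒ 8p = 3 ⇒ p = 3/8, and the value is (5)·(3/8) − 4 = -17/8.
For General C: with q = P(b1), equating R1's and R2's payoffs gives 5q − 4 = −3q − 1 ⇒ q = 3/8.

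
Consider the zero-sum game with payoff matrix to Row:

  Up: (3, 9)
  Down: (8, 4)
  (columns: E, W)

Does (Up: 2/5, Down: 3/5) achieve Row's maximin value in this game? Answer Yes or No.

Yes

Against E this mix gives (2/5)·3 + (3/5)·8 = 6.
Against W this mix gives (2/5)·9 + (3/5)·4 = 6.
All of Column's active replies (E, W) yield 6, and no column does worse for Row. The mix makes Column indifferent and guarantees 6, so it is optimal.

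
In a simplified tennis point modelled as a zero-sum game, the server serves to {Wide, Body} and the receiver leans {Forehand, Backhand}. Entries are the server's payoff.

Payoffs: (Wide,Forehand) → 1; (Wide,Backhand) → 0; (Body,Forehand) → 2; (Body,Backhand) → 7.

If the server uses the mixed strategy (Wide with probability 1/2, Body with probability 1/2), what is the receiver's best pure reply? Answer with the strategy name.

Forehand

If the receiver plays Forehand, the server's expected payoff is (1/2)·1 + (1/2)·2 = 3/2.
If the receiver plays Backhand, the server's expected payoff is (1/2)·0 + (1/2)·7 = 7/2.
The receiver minimizes the server's payoff; the smallest is 3/2, so the best response is Forehand.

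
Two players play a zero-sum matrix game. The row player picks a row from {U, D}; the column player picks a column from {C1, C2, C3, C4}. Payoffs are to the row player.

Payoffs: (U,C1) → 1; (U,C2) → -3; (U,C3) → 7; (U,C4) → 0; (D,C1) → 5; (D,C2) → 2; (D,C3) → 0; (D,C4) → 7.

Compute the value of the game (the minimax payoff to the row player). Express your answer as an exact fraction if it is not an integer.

Row minima: U → -3, D → 0; maximin = 0.
Column maxima: C1 → 5, C2 → 2, C3 → 7, C4 → 7; minimax = 2.
0 ≠ 2, so there is no saddle point; optimal play is mixed.
C1 is strictly dominated by C2 (it gives the row player strictly more in every row), so the column player never plays it.
C4 is strictly dominated by C2 (it gives the row player strictly more in every row), so the column player never plays it.
On the remaining 2×2 (U, D vs C2, C3):
Let the row player play U with probability p. Expected payoff against C2: (-3)p + 2(1−p) = −5p + 2; against C3: 7p + 0(1−p) = 7p.
Setting these equal: −5p + 2 = 7p ⇒ −12p = -2 ⇒ p = 1/6, and the value is (-5)·(1/6) + 2 = 7/6.
For the column player: with q = P(C2), equating U's and D's payoffs gives −10q + 7 = 2q ⇒ q = 7/12.

7/6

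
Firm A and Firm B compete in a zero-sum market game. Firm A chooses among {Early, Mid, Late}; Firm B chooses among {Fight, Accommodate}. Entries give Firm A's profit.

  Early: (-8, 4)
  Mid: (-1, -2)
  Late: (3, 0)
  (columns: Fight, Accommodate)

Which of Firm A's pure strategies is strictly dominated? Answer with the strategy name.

Late gives a strictly higher payoff than Mid against every column: 3 > -1, 0 > -2.
So Mid is strictly dominated and Firm A never plays it.

Mid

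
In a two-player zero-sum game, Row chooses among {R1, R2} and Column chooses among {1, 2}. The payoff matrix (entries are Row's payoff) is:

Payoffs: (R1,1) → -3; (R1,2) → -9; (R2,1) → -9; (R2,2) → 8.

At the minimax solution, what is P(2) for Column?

6/23

Row minima: R1 → -9, R2 → -9; maximin = -9.
Column maxima: 1 → -3, 2 → 8; minimax = -3.
-9 ≠ -3, so there is no saddle point; optimal play is mixed.
Let Row play R1 with probability p. Expected payoff against 1: (-3)p + (-9)(1−p) = 6p − 9; against 2: (-9)p + 8(1−p) = −17p + 8.
Setting these equal: 6p − 9 = −17p + 8 ⇒ 23p = 17 ⇒ p = 17/23, and the value is (6)·(17/23) − 9 = -105/23.
For Column: with q = P(1), equating R1's and R2's payoffs gives 6q − 9 = −17q + 8 ⇒ q = 17/23.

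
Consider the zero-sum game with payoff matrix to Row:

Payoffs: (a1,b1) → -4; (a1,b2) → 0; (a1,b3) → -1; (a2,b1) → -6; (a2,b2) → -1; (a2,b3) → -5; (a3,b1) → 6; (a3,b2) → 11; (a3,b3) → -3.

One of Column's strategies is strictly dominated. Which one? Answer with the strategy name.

b2

b1 holds Row's payoff strictly below b2 in every row: -4 < 0, -6 < -1, 6 < 11.
So b2 is strictly dominated for Column.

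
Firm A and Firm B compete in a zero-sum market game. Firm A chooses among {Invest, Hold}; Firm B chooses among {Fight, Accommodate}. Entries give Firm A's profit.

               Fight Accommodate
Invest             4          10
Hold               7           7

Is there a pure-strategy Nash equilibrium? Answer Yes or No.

Yes

Row minima: Invest → 4, Hold → 7; maximin = 7.
Column maxima: Fight → 7, Accommodate → 10; minimax = 7.
maximin = minimax = 7, so a saddle point exists.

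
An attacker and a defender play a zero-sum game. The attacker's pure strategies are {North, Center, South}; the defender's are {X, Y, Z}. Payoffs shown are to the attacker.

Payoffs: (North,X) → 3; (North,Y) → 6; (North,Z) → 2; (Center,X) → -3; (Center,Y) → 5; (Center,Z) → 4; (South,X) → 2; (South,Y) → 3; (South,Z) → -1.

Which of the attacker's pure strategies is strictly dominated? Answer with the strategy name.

South

North gives a strictly higher payoff than South against every column: 3 > 2, 6 > 3, 2 > -1.
So South is strictly dominated and the attacker never plays it.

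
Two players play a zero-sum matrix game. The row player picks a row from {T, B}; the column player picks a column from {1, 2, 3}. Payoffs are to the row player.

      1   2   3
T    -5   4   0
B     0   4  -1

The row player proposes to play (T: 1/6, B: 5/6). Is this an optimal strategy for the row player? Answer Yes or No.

Yes

Against 1 this mix gives (1/6)·(-5) + (5/6)·0 = -5/6.
Against 2 this mix gives (1/6)·4 + (5/6)·4 = 4.
Against 3 this mix gives (1/6)·0 + (5/6)·(-1) = -5/6.
All of the column player's active replies (1, 3) yield -5/6, and no column does worse for the row player. The mix makes the column player indifferent and guarantees -5/6, so it is optimal.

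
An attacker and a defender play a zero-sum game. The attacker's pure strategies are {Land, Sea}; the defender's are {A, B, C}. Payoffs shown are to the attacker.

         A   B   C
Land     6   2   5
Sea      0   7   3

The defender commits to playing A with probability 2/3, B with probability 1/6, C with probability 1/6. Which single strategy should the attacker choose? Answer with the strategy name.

Expected payoff of Land: (2/3)·6 + (1/6)·2 + (1/6)·5 = 31/6.
Expected payoff of Sea: (2/3)·0 + (1/6)·7 + (1/6)·3 = 5/3.
The largest is 31/6, so the attacker's best response is Land.

Land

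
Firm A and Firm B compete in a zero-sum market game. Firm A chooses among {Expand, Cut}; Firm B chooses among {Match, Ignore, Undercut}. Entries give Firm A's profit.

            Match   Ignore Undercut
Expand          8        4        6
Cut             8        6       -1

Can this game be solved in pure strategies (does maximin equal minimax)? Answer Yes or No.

No

Row minima: Expand → 4, Cut → -1; maximin = 4.
Column maxima: Match → 8, Ignore → 6, Undercut → 6; minimax = 6.
4 ≠ 6, so no pure-strategy equilibrium exists.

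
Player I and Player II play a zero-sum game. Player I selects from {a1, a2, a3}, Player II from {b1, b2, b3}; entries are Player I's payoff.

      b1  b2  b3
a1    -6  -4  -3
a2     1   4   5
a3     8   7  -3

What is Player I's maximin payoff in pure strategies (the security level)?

Row minima: a1 → -6, a2 → 1, a3 → -3.
The best of these is 1.

1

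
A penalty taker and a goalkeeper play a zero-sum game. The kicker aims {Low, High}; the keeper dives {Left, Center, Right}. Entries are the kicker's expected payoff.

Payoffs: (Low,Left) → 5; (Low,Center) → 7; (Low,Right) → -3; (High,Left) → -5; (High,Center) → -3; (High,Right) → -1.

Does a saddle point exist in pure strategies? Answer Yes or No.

No

Row minima: Low → -3, High → -5; maximin = -3.
Column maxima: Left → 5, Center → 7, Right → -1; minimax = -1.
-3 ≠ -1, so no pure-strategy equilibrium exists.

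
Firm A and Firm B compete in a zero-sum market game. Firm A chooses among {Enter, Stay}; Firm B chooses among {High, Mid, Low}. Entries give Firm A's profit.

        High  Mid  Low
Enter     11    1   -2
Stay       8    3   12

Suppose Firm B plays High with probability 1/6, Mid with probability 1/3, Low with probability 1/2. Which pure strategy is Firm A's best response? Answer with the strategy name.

Stay

Expected payoff of Enter: (1/6)·11 + (1/3)·1 + (1/2)·(-2) = 7/6.
Expected payoff of Stay: (1/6)·8 + (1/3)·3 + (1/2)·12 = 25/3.
The largest is 25/3, so Firm A's best response is Stay.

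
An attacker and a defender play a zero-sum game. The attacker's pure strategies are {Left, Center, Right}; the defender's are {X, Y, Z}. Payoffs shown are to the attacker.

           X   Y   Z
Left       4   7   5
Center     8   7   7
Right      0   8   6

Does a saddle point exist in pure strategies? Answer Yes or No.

Row minima: Left → 4, Center → 7, Right → 0; maximin = 7.
Column maxima: X → 8, Y → 8, Z → 7; minimax = 7.
maximin = minimax = 7, so a saddle point exists.

Yes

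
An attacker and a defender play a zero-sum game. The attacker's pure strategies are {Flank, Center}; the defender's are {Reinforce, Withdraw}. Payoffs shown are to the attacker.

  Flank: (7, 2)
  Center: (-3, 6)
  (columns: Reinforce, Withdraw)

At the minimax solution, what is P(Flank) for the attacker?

Row minima: Flank → 2, Center → -3; maximin = 2.
Column maxima: Reinforce → 7, Withdraw → 6; minimax = 6.
2 ≠ 6, so there is no saddle point; optimal play is mixed.
Let the attacker play Flank with probability p. Expected payoff against Reinforce: 7p + (-3)(1−p) = 10p − 3; against Withdraw: 2p + 6(1−p) = −4p + 6.
Setting these equal: 10p − 3 = −4p + 6 ⇒ 14p = 9 ⇒ p = 9/14, and the value is (10)·(9/14) − 3 = 24/7.
For the defender: with q = P(Reinforce), equating Flank's and Center's payoffs gives 5q + 2 = −9q + 6 ⇒ q = 2/7.

9/14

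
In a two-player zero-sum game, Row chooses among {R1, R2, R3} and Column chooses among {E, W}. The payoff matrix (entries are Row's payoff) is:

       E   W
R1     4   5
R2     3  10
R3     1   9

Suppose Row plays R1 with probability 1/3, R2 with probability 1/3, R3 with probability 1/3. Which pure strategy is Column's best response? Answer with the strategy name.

E

If Column plays E, Row's expected payoff is (1/3)·4 + (1/3)·3 + (1/3)·1 = 8/3.
If Column plays W, Row's expected payoff is (1/3)·5 + (1/3)·10 + (1/3)·9 = 8.
Column minimizes Row's payoff; the smallest is 8/3, so the best response is E.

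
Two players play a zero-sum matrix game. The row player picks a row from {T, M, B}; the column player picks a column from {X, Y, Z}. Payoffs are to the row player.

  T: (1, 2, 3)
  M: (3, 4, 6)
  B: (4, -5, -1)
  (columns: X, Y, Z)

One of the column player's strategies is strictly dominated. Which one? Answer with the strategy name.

Z

Y holds the row player's payoff strictly below Z in every row: 2 < 3, 4 < 6, -5 < -1.
So Z is strictly dominated for the column player.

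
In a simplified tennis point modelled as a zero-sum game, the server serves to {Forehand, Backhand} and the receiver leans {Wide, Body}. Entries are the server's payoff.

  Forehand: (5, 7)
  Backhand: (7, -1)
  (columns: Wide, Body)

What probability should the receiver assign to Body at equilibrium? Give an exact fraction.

Row minima: Forehand → 5, Backhand → -1; maximin = 5.
Column maxima: Wide → 7, Body → 7; minimax = 7.
5 ≠ 7, so there is no saddle point; optimal play is mixed.
Let the server play Forehand with probability p. Expected payoff against Wide: 5p + 7(1−p) = −2p + 7; against Body: 7p + (-1)(1−p) = 8p − 1.
Setting these equal: −2p + 7 = 8p − 1 ⇒ −10p = -8 ⇒ p = 4/5, and the value is (-2)·(4/5) + 7 = 27/5.
For the receiver: with q = P(Wide), equating Forehand's and Backhand's payoffs gives −2q + 7 = 8q − 1 ⇒ q = 4/5.

1/5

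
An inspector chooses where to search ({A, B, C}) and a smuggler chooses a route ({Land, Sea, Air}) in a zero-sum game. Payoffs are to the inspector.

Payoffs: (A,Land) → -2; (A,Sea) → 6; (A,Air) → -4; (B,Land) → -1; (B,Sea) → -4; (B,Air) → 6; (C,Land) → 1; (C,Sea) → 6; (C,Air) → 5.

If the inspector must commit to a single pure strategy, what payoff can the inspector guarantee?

1

Row minima: A → -4, B → -4, C → 1.
The best of these is 1.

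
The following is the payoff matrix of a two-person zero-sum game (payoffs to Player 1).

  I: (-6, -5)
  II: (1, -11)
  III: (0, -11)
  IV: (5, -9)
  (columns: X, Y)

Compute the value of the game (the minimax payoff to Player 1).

-79/15

Row minima: I → -6, II → -11, III → -11, IV → -9; maximin = -6.
Column maxima: X → 5, Y → -5; minimax = -5.
-6 ≠ -5, so there is no saddle point; optimal play is mixed.
II is strictly dominated by IV, so Player 1 never plays it.
III is strictly dominated by IV, so Player 1 never plays it.
On the remaining 2×2 (I, IV vs X, Y):
Let Player 1 play I with probability p. Expected payoff against X: (-6)p + 5(1−p) = −11p + 5; against Y: (-5)p + (-9)(1−p) = 4p − 9.
Setting these equal: −11p + 5 = 4p − 9 ⇒ −15p = -14 ⇒ p = 14/15, and the value is (-11)·(14/15) + 5 = -79/15.
For Player 2: with q = P(X), equating I's and IV's payoffs gives −q − 5 = 14q − 9 ⇒ q = 4/15.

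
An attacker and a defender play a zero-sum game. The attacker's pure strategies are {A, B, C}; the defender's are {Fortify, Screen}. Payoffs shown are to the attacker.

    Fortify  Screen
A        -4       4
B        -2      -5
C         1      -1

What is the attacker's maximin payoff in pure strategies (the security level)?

Row minima: A → -4, B → -5, C → -1.
The best of these is -1.

-1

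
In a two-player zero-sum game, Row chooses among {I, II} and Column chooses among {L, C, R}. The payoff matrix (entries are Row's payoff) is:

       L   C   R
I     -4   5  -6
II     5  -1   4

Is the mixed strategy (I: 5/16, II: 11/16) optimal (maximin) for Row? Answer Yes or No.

Against L this mix gives (5/16)·(-4) + (11/16)·5 = 35/16.
Against C this mix gives (5/16)·5 + (11/16)·(-1) = 7/8.
Against R this mix gives (5/16)·(-6) + (11/16)·4 = 7/8.
All of Column's active replies (C, R) yield 7/8, and no column does worse for Row. The mix makes Column indifferent and guarantees 7/8, so it is optimal.

Yes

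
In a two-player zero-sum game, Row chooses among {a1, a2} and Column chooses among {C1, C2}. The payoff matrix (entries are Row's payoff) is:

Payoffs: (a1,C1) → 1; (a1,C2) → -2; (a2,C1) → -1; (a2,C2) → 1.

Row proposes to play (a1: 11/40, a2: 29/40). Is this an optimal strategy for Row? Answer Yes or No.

Against C1 this mix gives (11/40)·1 + (29/40)·(-1) = -9/20.
Against C2 this mix gives (11/40)·(-2) + (29/40)·1 = 7/40.
Column will play C1, holding Row to -9/20. Shifting weight toward the row that does better against C1 would raise this floor (the equalizing mix achieves -1/5 against both C1 and C2), so the proposed strategy is not optimal.

No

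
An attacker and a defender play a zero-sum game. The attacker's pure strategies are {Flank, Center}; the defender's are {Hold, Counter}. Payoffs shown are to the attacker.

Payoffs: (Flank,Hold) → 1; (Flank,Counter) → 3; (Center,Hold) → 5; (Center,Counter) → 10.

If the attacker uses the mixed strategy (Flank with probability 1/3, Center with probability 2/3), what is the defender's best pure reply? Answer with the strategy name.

If the defender plays Hold, the attacker's expected payoff is (1/3)·1 + (2/3)·5 = 11/3.
If the defender plays Counter, the attacker's expected payoff is (1/3)·3 + (2/3)·10 = 23/3.
The defender minimizes the attacker's payoff; the smallest is 11/3, so the best response is Hold.

Hold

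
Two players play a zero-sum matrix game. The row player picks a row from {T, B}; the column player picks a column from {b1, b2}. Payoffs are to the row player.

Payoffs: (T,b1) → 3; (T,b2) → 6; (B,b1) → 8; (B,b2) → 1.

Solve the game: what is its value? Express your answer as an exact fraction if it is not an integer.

Row minima: T → 3, B → 1; maximin = 3.
Column maxima: b1 → 8, b2 → 6; minimax = 6.
3 ≠ 6, so there is no saddle point; optimal play is mixed.
Let the row player play T with probability p. Expected payoff against b1: 3p + 8(1−p) = −5p + 8; against b2: 6p + 1(1−p) = 5p + 1.
Setting these equal: −5p + 8 = 5p + 1 ⇒ −10p = -7 ⇒ p = 7/10, and the value is (-5)·(7/10) + 8 = 9/2.
For the column player: with q = P(b1), equating T's and B's payoffs gives −3q + 6 = 7q + 1 ⇒ q = 1/2.

9/2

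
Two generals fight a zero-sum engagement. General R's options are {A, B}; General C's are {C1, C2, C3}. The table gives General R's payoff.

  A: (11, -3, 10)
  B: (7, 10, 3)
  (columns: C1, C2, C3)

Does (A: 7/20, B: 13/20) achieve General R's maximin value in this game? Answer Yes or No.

Against C1 this mix gives (7/20)·11 + (13/20)·7 = 42/5.
Against C2 this mix gives (7/20)·(-3) + (13/20)·10 = 109/20.
Against C3 this mix gives (7/20)·10 + (13/20)·3 = 109/20.
All of General C's active replies (C2, C3) yield 109/20, and no column does worse for General R. The mix makes General C indifferent and guarantees 109/20, so it is optimal.

Yes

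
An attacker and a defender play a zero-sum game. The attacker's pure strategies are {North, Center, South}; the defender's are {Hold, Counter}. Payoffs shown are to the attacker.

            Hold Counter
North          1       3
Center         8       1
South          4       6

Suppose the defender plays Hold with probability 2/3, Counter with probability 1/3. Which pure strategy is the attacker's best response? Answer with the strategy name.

Expected payoff of North: (2/3)·1 + (1/3)·3 = 5/3.
Expected payoff of Center: (2/3)·8 + (1/3)·1 = 17/3.
Expected payoff of South: (2/3)·4 + (1/3)·6 = 14/3.
The largest is 17/3, so the attacker's best response is Center.

Center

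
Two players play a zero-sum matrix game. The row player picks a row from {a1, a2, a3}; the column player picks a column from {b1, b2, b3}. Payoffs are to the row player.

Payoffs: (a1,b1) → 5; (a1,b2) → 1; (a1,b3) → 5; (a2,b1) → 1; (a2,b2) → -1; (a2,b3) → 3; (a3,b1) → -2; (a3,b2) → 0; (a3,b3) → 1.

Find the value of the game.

Row minima: a1 → 1, a2 → -1, a3 → -2; maximin = 1.
Column maxima: b1 → 5, b2 → 1, b3 → 5; minimax = 1.
Since maximin = minimax = 1, there is a saddle point and the value is 1.

1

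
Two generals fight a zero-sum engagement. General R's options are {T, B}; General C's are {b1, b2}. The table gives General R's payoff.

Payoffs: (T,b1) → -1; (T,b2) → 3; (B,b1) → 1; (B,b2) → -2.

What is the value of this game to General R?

1/7

Row minima: T → -1, B → -2; maximin = -1.
Column maxima: b1 → 1, b2 → 3; minimax = 1.
-1 ≠ 1, so there is no saddle point; optimal play is mixed.
Let General R play T with probability p. Expected payoff against b1: (-1)p + 1(1−p) = −2p + 1; against b2: 3p + (-2)(1−p) = 5p − 2.
Setting these equal: −2p + 1 = 5p − 2 ⇒ −7p = -3 ⇒ p = 3/7, and the value is (-2)·(3/7) + 1 = 1/7.
For General C: with q = P(b1), equating T's and B's payoffs gives −4q + 3 = 3q − 2 ⇒ q = 5/7.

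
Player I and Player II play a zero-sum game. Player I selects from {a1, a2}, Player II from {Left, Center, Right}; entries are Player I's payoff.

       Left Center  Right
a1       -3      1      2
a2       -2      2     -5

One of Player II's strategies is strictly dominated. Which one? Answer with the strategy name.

Center

Left holds Player I's payoff strictly below Center in every row: -3 < 1, -2 < 2.
So Center is strictly dominated for Player II.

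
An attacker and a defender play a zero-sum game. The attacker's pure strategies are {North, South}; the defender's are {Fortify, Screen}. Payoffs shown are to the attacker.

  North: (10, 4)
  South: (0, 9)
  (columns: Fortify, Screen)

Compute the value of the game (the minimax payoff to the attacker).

6

Row minima: North → 4, South → 0; maximin = 4.
Column maxima: Fortify → 10, Screen → 9; minimax = 9.
4 ≠ 9, so there is no saddle point; optimal play is mixed.
Let the attacker play North with probability p. Expected payoff against Fortify: 10p + 0(1−p) = 10p; against Screen: 4p + 9(1−p) = −5p + 9.
Setting these equal: 10p = −5p + 9 ⇒ 15p = 9 ⇒ p = 3/5, and the value is (10)·(3/5) = 6.
For the defender: with q = P(Fortify), equating North's and South's payoffs gives 6q + 4 = −9q + 9 ⇒ q = 1/3.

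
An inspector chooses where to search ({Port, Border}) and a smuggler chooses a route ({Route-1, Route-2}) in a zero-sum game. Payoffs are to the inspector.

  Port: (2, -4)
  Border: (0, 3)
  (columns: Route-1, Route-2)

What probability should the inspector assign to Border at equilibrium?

Row minima: Port → -4, Border → 0; maximin = 0.
Column maxima: Route-1 → 2, Route-2 → 3; minimax = 2.
0 ≠ 2, so there is no saddle point; optimal play is mixed.
Let the inspector play Port with probability p. Expected payoff against Route-1: 2p + 0(1−p) = 2p; against Route-2: (-4)p + 3(1−p) = −7p + 3.
Setting these equal: 2p = −7p + 3 ⇒ 9p = 3 ⇒ p = 1/3, and the value is (2)·(1/3) = 2/3.
For the smuggler: with q = P(Route-1), equating Port's and Border's payoffs gives 6q − 4 = −3q + 3 ⇒ q = 7/9.

2/3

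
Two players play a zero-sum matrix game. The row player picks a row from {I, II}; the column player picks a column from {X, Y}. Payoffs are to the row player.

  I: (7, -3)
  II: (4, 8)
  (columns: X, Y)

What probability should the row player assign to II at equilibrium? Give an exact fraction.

Row minima: I → -3, II → 4; maximin = 4.
Column maxima: X → 7, Y → 8; minimax = 7.
4 ≠ 7, so there is no saddle point; optimal play is mixed.
Let the row player play I with probability p. Expected payoff against X: 7p + 4(1−p) = 3p + 4; against Y: (-3)p + 8(1−p) = −11p + 8.
Setting these equal: 3p + 4 = −11p + 8 ⇒ 14p = 4 ⇒ p = 2/7, and the value is (3)·(2/7) + 4 = 34/7.
For the column player: with q = P(X), equating I's and II's payoffs gives 10q − 3 = −4q + 8 ⇒ q = 11/14.

5/7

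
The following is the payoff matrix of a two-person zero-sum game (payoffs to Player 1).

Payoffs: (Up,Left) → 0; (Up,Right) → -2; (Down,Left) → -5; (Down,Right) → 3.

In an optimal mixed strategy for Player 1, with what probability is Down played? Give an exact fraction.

1/5

Row minima: Up → -2, Down → -5; maximin = -2.
Column maxima: Left → 0, Right → 3; minimax = 0.
-2 ≠ 0, so there is no saddle point; optimal play is mixed.
Let Player 1 play Up with probability p. Expected payoff against Left: 0p + (-5)(1−p) = 5p − 5; against Right: (-2)p + 3(1−p) = −5p + 3.
Setting these equal: 5p − 5 = −5p + 3 ⇒ 10p = 8 ⇒ p = 4/5, and the value is (5)·(4/5) − 5 = -1.
For Player 2: with q = P(Left), equating Up's and Down's payoffs gives 2q − 2 = −8q + 3 ⇒ q = 1/2.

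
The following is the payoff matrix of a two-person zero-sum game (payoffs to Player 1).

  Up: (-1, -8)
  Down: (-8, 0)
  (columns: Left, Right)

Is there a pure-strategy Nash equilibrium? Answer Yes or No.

Row minima: Up → -8, Down → -8; maximin = -8.
Column maxima: Left → -1, Right → 0; minimax = -1.
-8 ≠ -1, so no pure-strategy equilibrium exists.

No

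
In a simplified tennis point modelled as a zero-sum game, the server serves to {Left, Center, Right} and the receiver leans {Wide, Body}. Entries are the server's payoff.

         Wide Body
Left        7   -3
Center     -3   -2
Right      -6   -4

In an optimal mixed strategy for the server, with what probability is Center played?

10/11

Row minima: Left → -3, Center → -3, Right → -6; maximin = -3.
Column maxima: Wide → 7, Body → -2; minimax = -2.
-3 ≠ -2, so there is no saddle point; optimal play is mixed.
Right is strictly dominated by Left, so the server never plays it.
On the remaining 2×2 (Left, Center vs Wide, Body):
Let the server play Left with probability p. Expected payoff against Wide: 7p + (-3)(1−p) = 10p − 3; against Body: (-3)p + (-2)(1−p) = −p − 2.
Setting these equal: 10p − 3 = −p − 2 ⇒ 11p = 1 ⇒ p = 1/11, and the value is (10)·(1/11) − 3 = -23/11.
For the receiver: with q = P(Wide), equating Left's and Center's payoffs gives 10q − 3 = −q − 2 ⇒ q = 1/11.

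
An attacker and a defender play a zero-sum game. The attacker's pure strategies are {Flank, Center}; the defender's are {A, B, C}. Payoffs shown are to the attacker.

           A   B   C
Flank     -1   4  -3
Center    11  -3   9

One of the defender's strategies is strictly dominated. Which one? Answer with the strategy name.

C holds the attacker's payoff strictly below A in every row: -3 < -1, 9 < 11.
So A is strictly dominated for the defender.

A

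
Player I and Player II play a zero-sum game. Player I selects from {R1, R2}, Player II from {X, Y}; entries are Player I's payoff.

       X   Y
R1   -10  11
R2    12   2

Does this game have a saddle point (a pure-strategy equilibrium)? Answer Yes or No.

No

Row minima: R1 → -10, R2 → 2; maximin = 2.
Column maxima: X → 12, Y → 11; minimax = 11.
2 ≠ 11, so no pure-strategy equilibrium exists.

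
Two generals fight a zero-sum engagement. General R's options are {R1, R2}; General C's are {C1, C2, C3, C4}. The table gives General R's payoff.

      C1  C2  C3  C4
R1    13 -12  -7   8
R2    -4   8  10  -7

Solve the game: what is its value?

Row minima: R1 → -12, R2 → -7; maximin = -7.
Column maxima: C1 → 13, C2 → 8, C3 → 10, C4 → 8; minimax = 8.
-7 ≠ 8, so there is no saddle point; optimal play is mixed.
C1 is strictly dominated by C4 (it gives General R strictly more in every row), so General C never plays it.
C3 is strictly dominated by C2 (it gives General R strictly more in every row), so General C never plays it.
On the remaining 2×2 (R1, R2 vs C2, C4):
Let General R play R1 with probability p. Expected payoff against C2: (-12)p + 8(1−p) = −20p + 8; against C4: 8p + (-7)(1−p) = 15p − 7.
Setting these equal: −20p + 8 = 15p − 7 ⇒ −35p = -15 ⇒ p = 3/7, and the value is (-20)·(3/7) + 8 = -4/7.
For General C: with q = P(C2), equating R1's and R2's payoffs gives −20q + 8 = 15q − 7 ⇒ q = 3/7.

-4/7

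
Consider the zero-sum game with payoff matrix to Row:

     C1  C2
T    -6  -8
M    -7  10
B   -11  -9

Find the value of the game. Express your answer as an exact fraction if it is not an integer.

-116/19

Row minima: T → -8, M → -7, B → -11; maximin = -7.
Column maxima: C1 → -6, C2 → 10; minimax = -6.
-7 ≠ -6, so there is no saddle point; optimal play is mixed.
B is strictly dominated by T, so Row never plays it.
On the remaining 2×2 (T, M vs C1, C2):
Let Row play T with probability p. Expected payoff against C1: (-6)p + (-7)(1−p) = p − 7; against C2: (-8)p + 10(1−p) = −18p + 10.
Setting these equal: p − 7 = −18p + 10 ⇒ 19p = 17 ⇒ p = 17/19, and the value is (1)·(17/19) − 7 = -116/19.
For Column: with q = P(C1), equating T's and M's payoffs gives 2q − 8 = −17q + 10 ⇒ q = 18/19.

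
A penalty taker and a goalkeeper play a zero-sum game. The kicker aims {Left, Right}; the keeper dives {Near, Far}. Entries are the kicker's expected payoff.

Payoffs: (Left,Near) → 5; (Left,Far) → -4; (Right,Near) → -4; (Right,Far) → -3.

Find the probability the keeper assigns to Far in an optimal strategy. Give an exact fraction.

9/10

Row minima: Left → -4, Right → -4; maximin = -4.
Column maxima: Near → 5, Far → -3; minimax = -3.
-4 ≠ -3, so there is no saddle point; optimal play is mixed.
Let the kicker play Left with probability p. Expected payoff against Near: 5p + (-4)(1−p) = 9p − 4; against Far: (-4)p + (-3)(1−p) = −p − 3.
Setting these equal: 9p − 4 = −p − 3 ⇒ 10p = 1 ⇒ p = 1/10, and the value is (9)·(1/10) − 4 = -31/10.
For the keeper: with q = P(Near), equating Left's and Right's payoffs gives 9q − 4 = −q − 3 ⇒ q = 1/10.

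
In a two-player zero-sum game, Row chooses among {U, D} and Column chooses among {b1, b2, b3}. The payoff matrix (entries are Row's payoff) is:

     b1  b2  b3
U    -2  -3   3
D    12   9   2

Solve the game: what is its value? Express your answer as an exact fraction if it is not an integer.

33/13

Row minima: U → -3, D → 2; maximin = 2.
Column maxima: b1 → 12, b2 → 9, b3 → 3; minimax = 3.
2 ≠ 3, so there is no saddle point; optimal play is mixed.
b1 is strictly dominated by b2 (it gives Row strictly more in every row), so Column never plays it.
On the remaining 2×2 (U, D vs b2, b3):
Let Row play U with probability p. Expected payoff against b2: (-3)p + 9(1−p) = −12p + 9; against b3: 3p + 2(1−p) = p + 2.
Setting these equal: −12p + 9 = p + 2 ⇒ −13p = -7 ⇒ p = 7/13, and the value is (-12)·(7/13) + 9 = 33/13.
For Column: with q = P(b2), equating U's and D's payoffs gives −6q + 3 = 7q + 2 ⇒ q = 1/13.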